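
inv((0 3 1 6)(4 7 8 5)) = (0 6 1 3)(4 5 8 7)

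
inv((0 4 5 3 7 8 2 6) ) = (0 6 2 8 7 3 5 4) 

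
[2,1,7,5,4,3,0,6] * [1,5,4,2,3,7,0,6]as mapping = [0→4,1→5,2→6,3→7,4→3,5→2,6→1,7→0]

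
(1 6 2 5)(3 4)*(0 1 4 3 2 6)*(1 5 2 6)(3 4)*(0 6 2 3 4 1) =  (0 5 4 2 3 1 6)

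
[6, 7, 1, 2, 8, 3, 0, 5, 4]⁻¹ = [6, 2, 3, 5, 8, 7, 0, 1, 4]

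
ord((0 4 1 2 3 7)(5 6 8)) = 6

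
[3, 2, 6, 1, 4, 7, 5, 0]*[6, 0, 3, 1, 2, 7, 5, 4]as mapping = [0→1, 1→3, 2→5, 3→0, 4→2, 5→4, 6→7, 7→6]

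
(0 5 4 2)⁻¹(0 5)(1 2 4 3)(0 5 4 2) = (0 2 3 1)(4 5)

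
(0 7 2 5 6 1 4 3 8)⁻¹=(0 8 3 4 1 6 5 2 7)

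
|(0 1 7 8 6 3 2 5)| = 8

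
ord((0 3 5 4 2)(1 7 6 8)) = 20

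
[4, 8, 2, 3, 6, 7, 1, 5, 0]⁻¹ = [8, 6, 2, 3, 0, 7, 4, 5, 1]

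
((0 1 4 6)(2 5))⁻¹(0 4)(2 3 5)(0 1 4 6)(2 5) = (1 6)(2 5 3)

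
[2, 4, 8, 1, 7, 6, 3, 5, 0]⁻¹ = [8, 3, 0, 6, 1, 7, 5, 4, 2]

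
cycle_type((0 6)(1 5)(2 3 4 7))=2^2.4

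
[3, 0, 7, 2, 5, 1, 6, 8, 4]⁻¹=[1, 5, 3, 0, 8, 4, 6, 2, 7]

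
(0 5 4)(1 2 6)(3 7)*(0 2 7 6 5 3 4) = (0 3 6 1 7 4 2 5)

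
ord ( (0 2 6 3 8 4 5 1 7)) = 9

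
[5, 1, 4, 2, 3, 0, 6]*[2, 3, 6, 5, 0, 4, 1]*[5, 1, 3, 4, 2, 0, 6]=[2, 4, 5, 6, 0, 3, 1] 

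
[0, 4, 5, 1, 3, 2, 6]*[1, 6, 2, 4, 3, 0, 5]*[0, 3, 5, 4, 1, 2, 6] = [3, 4, 0, 6, 1, 5, 2]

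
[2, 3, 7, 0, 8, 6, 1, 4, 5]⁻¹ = [3, 6, 0, 1, 7, 8, 5, 2, 4]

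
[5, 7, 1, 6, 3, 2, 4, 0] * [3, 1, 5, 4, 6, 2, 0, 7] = [2, 7, 1, 0, 4, 5, 6, 3]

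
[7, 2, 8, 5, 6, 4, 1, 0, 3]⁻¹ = [7, 6, 1, 8, 5, 3, 4, 0, 2]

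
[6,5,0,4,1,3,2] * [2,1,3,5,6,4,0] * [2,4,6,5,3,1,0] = [2,3,6,0,4,1,5]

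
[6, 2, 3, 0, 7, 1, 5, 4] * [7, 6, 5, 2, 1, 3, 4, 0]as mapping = [0→4, 1→5, 2→2, 3→7, 4→0, 5→6, 6→3, 7→1]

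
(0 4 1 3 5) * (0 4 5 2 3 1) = (0 5 4)(2 3)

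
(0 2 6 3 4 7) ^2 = (0 6 4) (2 3 7) 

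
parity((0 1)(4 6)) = even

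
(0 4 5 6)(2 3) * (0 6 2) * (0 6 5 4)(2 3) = (3 6 5)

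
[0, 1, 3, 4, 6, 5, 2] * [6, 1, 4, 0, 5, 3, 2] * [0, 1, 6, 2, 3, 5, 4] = [4, 1, 0, 5, 6, 2, 3]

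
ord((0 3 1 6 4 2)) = 6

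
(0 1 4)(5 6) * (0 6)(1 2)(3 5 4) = (0 2 1 3 5)(4 6)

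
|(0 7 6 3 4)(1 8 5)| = 15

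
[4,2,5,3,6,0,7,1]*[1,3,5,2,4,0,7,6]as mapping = [0→4,1→5,2→0,3→2,4→7,5→1,6→6,7→3]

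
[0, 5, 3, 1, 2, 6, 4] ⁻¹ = [0, 3, 4, 2, 6, 1, 5] 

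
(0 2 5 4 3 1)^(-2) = (0 3 5)(1 4 2)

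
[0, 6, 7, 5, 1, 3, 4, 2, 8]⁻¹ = [0, 4, 7, 5, 6, 3, 1, 2, 8]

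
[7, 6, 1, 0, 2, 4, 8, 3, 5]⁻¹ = [3, 2, 4, 7, 5, 8, 1, 0, 6]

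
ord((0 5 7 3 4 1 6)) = 7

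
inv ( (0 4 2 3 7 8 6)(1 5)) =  (0 6 8 7 3 2 4)(1 5)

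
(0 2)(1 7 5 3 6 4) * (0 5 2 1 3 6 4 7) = (0 1)(2 5 6 7)(3 4)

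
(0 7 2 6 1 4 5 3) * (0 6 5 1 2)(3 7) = (0 3 6 2 5 7)(1 4)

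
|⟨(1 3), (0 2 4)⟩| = 6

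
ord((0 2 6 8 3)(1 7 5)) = 15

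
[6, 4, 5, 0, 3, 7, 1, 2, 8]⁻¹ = [3, 6, 7, 4, 1, 2, 0, 5, 8]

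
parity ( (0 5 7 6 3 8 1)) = even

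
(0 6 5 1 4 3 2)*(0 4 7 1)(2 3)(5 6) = (0 5)(1 7)(2 4)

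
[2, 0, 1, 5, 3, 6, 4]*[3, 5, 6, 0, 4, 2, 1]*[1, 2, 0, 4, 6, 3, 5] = [5, 4, 3, 0, 1, 2, 6]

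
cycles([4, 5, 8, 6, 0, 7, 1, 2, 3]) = (0 4)(1 5 7 2 8 3 6)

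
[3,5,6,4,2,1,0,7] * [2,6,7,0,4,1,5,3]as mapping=[0→0,1→1,2→5,3→4,4→7,5→6,6→2,7→3]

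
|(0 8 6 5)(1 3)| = 4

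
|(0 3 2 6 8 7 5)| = 7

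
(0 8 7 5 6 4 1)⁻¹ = (0 1 4 6 5 7 8)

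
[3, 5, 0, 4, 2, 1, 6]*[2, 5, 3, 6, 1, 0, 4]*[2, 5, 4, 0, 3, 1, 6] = [6, 2, 4, 5, 0, 1, 3]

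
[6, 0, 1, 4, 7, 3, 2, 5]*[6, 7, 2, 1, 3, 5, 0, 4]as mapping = [0→0, 1→6, 2→7, 3→3, 4→4, 5→1, 6→2, 7→5]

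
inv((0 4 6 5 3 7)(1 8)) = (0 7 3 5 6 4)(1 8)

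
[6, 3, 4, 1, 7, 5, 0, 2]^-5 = [6, 3, 4, 1, 7, 5, 0, 2]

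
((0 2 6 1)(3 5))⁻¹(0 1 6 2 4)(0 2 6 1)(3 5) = (0 1 6 4 2)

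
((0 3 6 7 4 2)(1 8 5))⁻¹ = (0 2 4 7 6 3)(1 5 8)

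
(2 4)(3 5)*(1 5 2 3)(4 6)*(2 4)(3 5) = (1 3 4 5)(2 6)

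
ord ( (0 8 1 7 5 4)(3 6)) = 6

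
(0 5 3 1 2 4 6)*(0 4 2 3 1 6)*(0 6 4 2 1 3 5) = (1 5 3 4 6 2)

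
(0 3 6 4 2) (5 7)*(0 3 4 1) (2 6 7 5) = (0 4 6 1) (2 3 7) 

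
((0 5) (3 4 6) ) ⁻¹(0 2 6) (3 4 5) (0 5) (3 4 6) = (0 4 6) (2 3 5) 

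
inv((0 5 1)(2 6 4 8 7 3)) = (0 1 5)(2 3 7 8 4 6)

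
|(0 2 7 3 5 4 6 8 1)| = 9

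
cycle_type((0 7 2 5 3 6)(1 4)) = 2.6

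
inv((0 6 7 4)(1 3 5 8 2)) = (0 4 7 6)(1 2 8 5 3)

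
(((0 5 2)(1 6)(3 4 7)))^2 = (0 2 5)(3 7 4)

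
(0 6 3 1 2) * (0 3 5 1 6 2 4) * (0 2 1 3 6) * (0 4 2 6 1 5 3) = (0 5)(1 2)(3 4 6)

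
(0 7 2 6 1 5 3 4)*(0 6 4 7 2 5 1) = (0 2 4 6)(3 7 5)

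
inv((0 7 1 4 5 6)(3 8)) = (0 6 5 4 1 7)(3 8)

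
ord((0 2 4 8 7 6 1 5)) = 8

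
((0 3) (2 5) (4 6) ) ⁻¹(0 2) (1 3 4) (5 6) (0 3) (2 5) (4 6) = (0 6 1) (2 4) (3 5) 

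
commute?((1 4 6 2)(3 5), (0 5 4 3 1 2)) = no:(1 4 6 2)(3 5)*(0 5 4 3 1 2) = (0 5 1 3 4 6), (0 5 4 3 1 2)*(1 4 6 2)(3 5) = (0 3 4 5 6 2)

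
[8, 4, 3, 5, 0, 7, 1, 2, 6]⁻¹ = [4, 6, 7, 2, 1, 3, 8, 5, 0]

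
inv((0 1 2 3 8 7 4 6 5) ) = (0 5 6 4 7 8 3 2 1) 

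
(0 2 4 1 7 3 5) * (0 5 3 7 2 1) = (0 1 2 4)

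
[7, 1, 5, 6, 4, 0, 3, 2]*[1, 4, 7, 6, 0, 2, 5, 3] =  [3, 4, 2, 5, 0, 1, 6, 7]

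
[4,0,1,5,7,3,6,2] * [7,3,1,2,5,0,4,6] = [5,7,3,0,6,2,4,1]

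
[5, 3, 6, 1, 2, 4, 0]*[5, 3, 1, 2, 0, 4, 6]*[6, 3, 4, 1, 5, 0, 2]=[5, 4, 2, 1, 3, 6, 0]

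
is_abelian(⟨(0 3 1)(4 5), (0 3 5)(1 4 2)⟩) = no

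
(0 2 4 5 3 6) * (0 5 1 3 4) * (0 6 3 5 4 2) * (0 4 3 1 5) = (0 4 5 2 6 3 1) 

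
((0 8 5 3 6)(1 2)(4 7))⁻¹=(0 6 3 5 8)(1 2)(4 7)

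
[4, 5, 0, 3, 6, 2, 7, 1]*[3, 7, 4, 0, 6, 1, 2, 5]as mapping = [0→6, 1→1, 2→3, 3→0, 4→2, 5→4, 6→5, 7→7]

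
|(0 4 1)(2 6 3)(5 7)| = 6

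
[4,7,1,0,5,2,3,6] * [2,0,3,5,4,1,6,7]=[4,7,0,2,1,3,5,6]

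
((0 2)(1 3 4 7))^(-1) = (0 2)(1 7 4 3)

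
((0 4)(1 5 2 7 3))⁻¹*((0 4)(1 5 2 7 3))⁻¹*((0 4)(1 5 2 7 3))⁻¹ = (0 4)(1 2 3 5 7)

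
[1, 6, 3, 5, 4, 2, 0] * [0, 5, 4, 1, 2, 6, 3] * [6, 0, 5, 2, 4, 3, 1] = [3, 2, 0, 1, 5, 4, 6]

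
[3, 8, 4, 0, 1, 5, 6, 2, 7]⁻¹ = [3, 4, 7, 0, 2, 5, 6, 8, 1]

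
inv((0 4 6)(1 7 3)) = (0 6 4)(1 3 7)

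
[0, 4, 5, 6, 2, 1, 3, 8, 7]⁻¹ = [0, 5, 4, 6, 1, 2, 3, 8, 7]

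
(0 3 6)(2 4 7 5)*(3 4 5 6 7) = (0 4 3 7 6)(2 5)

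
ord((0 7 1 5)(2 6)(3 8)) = 4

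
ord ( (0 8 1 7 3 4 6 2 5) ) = 9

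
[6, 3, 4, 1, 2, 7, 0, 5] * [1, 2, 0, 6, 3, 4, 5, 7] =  [5, 6, 3, 2, 0, 7, 1, 4]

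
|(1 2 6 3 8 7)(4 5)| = 6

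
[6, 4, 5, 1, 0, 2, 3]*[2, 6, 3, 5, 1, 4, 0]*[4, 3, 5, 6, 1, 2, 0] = [4, 3, 1, 0, 5, 6, 2]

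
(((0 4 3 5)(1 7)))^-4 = ()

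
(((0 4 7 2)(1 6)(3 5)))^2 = (0 7)(2 4)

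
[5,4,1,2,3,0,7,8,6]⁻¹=[5,2,3,4,1,0,8,6,7]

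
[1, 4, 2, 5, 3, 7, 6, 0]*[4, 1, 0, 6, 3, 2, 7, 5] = [1, 3, 0, 2, 6, 5, 7, 4]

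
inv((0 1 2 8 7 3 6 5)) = (0 5 6 3 7 8 2 1)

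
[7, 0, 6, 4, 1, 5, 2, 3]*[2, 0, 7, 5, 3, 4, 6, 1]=[1, 2, 6, 3, 0, 4, 7, 5]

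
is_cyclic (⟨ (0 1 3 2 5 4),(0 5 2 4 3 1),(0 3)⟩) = no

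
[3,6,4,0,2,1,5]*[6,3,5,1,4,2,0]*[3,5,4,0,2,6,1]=[5,3,2,1,6,0,4]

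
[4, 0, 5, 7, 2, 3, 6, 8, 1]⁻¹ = [1, 8, 4, 5, 0, 2, 6, 3, 7]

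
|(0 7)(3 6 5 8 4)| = 10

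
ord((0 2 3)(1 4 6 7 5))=15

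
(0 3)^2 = ()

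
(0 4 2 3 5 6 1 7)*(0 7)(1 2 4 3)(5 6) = (0 3 6 2 1)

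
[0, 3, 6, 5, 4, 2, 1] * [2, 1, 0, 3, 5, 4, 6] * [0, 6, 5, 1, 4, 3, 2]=[5, 1, 2, 4, 3, 0, 6]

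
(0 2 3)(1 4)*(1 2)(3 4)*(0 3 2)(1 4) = (0 4)(1 2)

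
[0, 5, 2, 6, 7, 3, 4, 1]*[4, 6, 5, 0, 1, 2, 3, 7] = [4, 2, 5, 3, 7, 0, 1, 6]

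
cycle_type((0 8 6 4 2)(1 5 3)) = 3.5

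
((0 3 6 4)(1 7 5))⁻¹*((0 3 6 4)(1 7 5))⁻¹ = (0 6)(1 7 5)(3 4)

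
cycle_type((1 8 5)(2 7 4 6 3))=3.5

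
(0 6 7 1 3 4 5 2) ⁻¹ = (0 2 5 4 3 1 7 6) 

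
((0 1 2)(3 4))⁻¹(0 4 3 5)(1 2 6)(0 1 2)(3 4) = (0 6 2)(1 3 4 5)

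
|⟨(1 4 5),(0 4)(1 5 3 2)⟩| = 360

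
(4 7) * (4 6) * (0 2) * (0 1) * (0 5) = (0 2 1 5)(4 7 6)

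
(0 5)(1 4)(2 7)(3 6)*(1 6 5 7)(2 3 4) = (0 7 3 5)(1 2)(4 6)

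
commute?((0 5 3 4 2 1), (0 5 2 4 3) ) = no:(0 5 3 4 2 1)*(0 5 2 4 3) = (0 2 1 5), (0 5 2 4 3)*(0 5 3 4 2 1) = (0 3 5 1) 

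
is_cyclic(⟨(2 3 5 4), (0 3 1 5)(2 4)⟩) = no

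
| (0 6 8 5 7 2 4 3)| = 8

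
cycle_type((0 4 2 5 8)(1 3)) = 2.5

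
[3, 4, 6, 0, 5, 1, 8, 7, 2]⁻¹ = [3, 5, 8, 0, 1, 4, 2, 7, 6]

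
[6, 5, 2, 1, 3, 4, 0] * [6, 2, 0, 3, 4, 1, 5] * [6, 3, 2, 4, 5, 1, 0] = [1, 3, 6, 2, 4, 5, 0]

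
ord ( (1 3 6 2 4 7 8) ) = 7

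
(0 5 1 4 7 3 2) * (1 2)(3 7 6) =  (0 5 2)(1 4 6 3)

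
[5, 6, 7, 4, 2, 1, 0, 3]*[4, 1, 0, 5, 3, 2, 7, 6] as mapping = [0→2, 1→7, 2→6, 3→3, 4→0, 5→1, 6→4, 7→5] 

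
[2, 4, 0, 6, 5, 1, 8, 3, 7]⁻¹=[2, 5, 0, 7, 1, 4, 3, 8, 6]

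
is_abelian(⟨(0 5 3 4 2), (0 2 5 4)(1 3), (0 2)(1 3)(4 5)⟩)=no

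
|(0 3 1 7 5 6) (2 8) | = 6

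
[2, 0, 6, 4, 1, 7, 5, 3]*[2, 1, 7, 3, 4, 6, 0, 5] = [7, 2, 0, 4, 1, 5, 6, 3]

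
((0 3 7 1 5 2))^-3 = (0 1)(2 7)(3 5)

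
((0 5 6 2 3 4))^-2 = (0 3 6)(2 5 4)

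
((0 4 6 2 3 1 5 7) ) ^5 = (0 1 6 7 3 4 5 2) 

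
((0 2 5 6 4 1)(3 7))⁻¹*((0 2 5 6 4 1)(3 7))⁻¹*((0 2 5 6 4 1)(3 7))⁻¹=(0 6)(1 5)(2 4)(3 7)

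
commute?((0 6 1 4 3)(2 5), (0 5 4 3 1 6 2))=no:(0 6 1 4 3)(2 5) * (0 5 4 3 1 6 2)=(0 2 4 1 3 5), (0 5 4 3 1 6 2) * (0 6 1 4 3)(2 5)=(0 2 6 5 3 4)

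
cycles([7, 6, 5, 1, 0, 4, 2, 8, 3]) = (0 7 8 3 1 6 2 5 4)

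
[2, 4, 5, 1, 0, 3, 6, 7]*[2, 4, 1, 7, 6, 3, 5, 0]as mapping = [0→1, 1→6, 2→3, 3→4, 4→2, 5→7, 6→5, 7→0]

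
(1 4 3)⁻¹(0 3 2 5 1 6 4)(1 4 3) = (0 1 2 5 4 6 3)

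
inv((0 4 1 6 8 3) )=(0 3 8 6 1 4) 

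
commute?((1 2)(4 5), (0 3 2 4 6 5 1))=no:(1 2)(4 5)*(0 3 2 4 6 5 1)=(0 3 2)(1 4)(5 6), (0 3 2 4 6 5 1)*(1 2)(4 5)=(0 3 1)(2 5)(4 6)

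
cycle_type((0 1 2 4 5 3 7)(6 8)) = 2.7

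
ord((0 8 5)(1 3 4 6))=12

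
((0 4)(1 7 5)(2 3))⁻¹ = (0 4)(1 5 7)(2 3)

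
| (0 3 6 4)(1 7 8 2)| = 4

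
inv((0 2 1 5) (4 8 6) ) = (0 5 1 2) (4 6 8) 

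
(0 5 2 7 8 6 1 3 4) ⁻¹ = (0 4 3 1 6 8 7 2 5) 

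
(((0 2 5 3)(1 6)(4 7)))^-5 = (0 3 5 2)(1 6)(4 7)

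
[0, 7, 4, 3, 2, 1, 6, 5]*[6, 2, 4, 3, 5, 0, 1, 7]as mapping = [0→6, 1→7, 2→5, 3→3, 4→4, 5→2, 6→1, 7→0]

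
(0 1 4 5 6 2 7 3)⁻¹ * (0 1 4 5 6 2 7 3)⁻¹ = (0 7 6 4)(1 3 2 5)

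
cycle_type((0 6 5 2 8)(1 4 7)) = 3.5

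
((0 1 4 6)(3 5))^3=(0 6 4 1)(3 5)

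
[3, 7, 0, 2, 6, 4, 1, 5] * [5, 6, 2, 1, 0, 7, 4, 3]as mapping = [0→1, 1→3, 2→5, 3→2, 4→4, 5→0, 6→6, 7→7]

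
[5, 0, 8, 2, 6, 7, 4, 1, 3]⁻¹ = [1, 7, 3, 8, 6, 0, 4, 5, 2]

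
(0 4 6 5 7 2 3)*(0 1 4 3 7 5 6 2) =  (0 3 1 4 2 7)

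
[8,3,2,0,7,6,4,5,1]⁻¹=[3,8,2,1,6,7,5,4,0]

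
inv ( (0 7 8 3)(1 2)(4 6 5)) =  (0 3 8 7)(1 2)(4 5 6)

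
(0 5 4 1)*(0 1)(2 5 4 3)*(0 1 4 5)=(0 5 3 2)(1 4)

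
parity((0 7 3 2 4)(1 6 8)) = even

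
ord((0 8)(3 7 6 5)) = 4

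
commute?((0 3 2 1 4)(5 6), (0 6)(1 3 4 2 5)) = no:(0 3 2 1 4)(5 6) * (0 6)(1 3 4 2 5) = (0 4 6 1 2 3 5), (0 6)(1 3 4 2 5) * (0 3 2 1 4)(5 6) = (0 5 4 1 2 6 3)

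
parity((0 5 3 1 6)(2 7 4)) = even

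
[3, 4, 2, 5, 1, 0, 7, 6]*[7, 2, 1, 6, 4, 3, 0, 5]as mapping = [0→6, 1→4, 2→1, 3→3, 4→2, 5→7, 6→5, 7→0]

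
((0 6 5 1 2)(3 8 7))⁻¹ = (0 2 1 5 6)(3 7 8)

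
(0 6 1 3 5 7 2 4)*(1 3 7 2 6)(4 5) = (0 1 7 6 3 4)(2 5)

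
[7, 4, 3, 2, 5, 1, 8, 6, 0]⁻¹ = [8, 5, 3, 2, 1, 4, 7, 0, 6]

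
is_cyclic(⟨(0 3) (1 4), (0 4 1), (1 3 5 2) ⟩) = no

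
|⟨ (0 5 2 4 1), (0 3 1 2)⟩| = 120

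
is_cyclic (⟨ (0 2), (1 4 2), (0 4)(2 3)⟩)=no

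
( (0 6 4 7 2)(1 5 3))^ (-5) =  (1 5 3)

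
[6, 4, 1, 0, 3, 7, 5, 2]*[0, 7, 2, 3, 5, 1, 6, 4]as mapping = [0→6, 1→5, 2→7, 3→0, 4→3, 5→4, 6→1, 7→2]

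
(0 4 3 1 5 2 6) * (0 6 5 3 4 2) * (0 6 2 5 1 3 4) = (0 5 6 2 1 4)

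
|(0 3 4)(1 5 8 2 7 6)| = 6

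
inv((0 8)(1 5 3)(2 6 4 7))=(0 8)(1 3 5)(2 7 4 6)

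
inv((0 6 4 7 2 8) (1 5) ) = (0 8 2 7 4 6) (1 5) 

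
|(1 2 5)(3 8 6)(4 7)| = 6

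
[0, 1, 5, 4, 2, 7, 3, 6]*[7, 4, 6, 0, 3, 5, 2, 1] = [7, 4, 5, 3, 6, 1, 0, 2]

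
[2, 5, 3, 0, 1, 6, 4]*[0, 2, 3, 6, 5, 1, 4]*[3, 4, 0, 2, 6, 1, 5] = [2, 4, 5, 3, 0, 6, 1]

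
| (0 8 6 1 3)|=5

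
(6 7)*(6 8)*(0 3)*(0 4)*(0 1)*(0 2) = (0 3 4 1 2)(6 7 8)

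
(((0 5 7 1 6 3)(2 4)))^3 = (0 1)(2 4)(3 7)(5 6)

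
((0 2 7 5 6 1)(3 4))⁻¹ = (0 1 6 5 7 2)(3 4)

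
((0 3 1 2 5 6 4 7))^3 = (0 2 4 3 5 7 1 6)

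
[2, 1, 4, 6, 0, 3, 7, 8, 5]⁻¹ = [4, 1, 0, 5, 2, 8, 3, 6, 7]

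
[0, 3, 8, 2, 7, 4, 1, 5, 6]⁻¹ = [0, 6, 3, 1, 5, 7, 8, 4, 2]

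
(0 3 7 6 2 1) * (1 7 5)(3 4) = (0 4 3 5 1)(2 7 6)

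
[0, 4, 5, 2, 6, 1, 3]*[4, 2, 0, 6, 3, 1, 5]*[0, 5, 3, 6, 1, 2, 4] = [1, 6, 5, 0, 2, 3, 4]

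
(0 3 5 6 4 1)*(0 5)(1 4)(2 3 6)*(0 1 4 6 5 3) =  (0 5 2)(1 3)(4 6)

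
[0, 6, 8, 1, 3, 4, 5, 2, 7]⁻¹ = [0, 3, 7, 4, 5, 6, 1, 8, 2]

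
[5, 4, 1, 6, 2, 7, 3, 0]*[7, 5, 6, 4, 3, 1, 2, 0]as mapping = [0→1, 1→3, 2→5, 3→2, 4→6, 5→0, 6→4, 7→7]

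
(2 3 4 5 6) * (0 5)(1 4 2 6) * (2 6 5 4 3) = (0 4)(1 3 6 5)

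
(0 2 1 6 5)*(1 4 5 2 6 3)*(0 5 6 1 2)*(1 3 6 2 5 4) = (0 3 5 4 2 1 6)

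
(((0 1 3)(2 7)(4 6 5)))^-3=(2 7)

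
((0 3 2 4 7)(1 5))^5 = (1 5)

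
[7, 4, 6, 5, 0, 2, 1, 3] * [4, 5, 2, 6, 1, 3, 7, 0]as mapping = [0→0, 1→1, 2→7, 3→3, 4→4, 5→2, 6→5, 7→6]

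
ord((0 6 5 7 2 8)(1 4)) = 6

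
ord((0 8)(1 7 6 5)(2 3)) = 4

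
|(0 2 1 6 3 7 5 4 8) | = 9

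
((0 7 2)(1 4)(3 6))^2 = (0 2 7)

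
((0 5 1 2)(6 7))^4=()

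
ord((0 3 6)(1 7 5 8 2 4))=6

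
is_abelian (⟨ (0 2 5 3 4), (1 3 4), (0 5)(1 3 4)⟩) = no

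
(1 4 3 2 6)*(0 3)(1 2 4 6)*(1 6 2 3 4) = (0 4)(1 2 6 3)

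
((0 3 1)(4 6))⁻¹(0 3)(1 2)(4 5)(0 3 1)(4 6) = (0 2)(1 3)(5 6)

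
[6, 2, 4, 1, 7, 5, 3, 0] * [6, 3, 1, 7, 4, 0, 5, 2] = [5, 1, 4, 3, 2, 0, 7, 6]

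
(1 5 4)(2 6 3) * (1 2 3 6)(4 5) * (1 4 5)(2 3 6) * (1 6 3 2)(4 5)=(1 4 2 5 6)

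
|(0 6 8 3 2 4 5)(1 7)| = 14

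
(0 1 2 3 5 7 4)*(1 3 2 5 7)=(0 3 7 4)(1 5)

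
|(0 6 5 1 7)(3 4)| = 10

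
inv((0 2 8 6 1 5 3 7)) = (0 7 3 5 1 6 8 2)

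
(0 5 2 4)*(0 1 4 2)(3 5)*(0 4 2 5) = (0 3)(1 2 5 4)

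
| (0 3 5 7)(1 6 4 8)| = 4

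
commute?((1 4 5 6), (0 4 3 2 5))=no:(1 4 5 6) * (0 4 3 2 5)=(0 4)(1 3 2 5 6), (0 4 3 2 5) * (1 4 5 6)=(0 5)(1 4 3 2 6)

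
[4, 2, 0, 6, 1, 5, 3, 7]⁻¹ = [2, 4, 1, 6, 0, 5, 3, 7]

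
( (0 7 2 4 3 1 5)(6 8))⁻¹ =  (0 5 1 3 4 2 7)(6 8)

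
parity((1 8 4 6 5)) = even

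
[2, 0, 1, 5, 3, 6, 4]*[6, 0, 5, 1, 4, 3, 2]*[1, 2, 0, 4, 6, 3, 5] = [3, 5, 1, 4, 2, 0, 6]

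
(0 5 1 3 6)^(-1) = (0 6 3 1 5)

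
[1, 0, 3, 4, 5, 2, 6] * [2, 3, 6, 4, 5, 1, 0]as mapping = [0→3, 1→2, 2→4, 3→5, 4→1, 5→6, 6→0]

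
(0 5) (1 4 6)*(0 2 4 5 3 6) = (0 3 6 1 5 2 4) 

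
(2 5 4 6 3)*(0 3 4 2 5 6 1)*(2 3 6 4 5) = (0 6 5 3 2 4 1)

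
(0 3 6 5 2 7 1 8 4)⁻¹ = (0 4 8 1 7 2 5 6 3)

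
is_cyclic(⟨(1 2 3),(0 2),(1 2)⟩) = no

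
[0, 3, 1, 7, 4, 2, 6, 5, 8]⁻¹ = [0, 2, 5, 1, 4, 7, 6, 3, 8]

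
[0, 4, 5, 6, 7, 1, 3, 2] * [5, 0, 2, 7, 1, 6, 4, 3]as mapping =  [0→5, 1→1, 2→6, 3→4, 4→3, 5→0, 6→7, 7→2]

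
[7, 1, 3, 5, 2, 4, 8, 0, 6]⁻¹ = [7, 1, 4, 2, 5, 3, 8, 0, 6]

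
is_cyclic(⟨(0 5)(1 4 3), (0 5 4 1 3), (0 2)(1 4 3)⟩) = no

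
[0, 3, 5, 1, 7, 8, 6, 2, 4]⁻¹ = [0, 3, 7, 1, 8, 2, 6, 4, 5]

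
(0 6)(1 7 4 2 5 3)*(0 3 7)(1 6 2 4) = (0 2 5 7 1)(3 6)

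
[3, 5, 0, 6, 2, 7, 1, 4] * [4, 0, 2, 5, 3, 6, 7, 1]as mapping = [0→5, 1→6, 2→4, 3→7, 4→2, 5→1, 6→0, 7→3]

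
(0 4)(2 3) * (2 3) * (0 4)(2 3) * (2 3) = ()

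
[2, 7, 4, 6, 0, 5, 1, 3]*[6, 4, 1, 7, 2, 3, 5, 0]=[1, 0, 2, 5, 6, 3, 4, 7]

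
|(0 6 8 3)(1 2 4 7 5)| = 20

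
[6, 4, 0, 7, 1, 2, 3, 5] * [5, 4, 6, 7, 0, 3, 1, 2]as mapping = [0→1, 1→0, 2→5, 3→2, 4→4, 5→6, 6→7, 7→3]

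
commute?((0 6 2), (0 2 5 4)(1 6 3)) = no:(0 6 2)*(0 2 5 4)(1 6 3) = (0 3 1 6 5 4), (0 2 5 4)(1 6 3)*(0 6 2) = (1 2 5 4 6 3)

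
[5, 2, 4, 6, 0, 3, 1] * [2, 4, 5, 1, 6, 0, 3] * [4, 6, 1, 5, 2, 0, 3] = [4, 0, 3, 5, 1, 6, 2]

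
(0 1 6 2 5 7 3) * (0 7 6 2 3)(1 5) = (0 5 6 3 7)(1 2)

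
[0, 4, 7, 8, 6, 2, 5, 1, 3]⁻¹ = [0, 7, 5, 8, 1, 6, 4, 2, 3]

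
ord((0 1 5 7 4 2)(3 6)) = 6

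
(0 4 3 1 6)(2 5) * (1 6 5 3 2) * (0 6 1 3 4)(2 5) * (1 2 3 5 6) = (1 3 2 4 6)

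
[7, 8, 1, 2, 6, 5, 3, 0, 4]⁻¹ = [7, 2, 3, 6, 8, 5, 4, 0, 1]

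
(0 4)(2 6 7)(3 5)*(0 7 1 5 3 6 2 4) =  (1 5 6)(4 7)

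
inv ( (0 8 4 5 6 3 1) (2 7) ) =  (0 1 3 6 5 4 8) (2 7) 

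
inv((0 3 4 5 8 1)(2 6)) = (0 1 8 5 4 3)(2 6)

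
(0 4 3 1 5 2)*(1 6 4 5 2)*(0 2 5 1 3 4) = (0 1 5 3 6)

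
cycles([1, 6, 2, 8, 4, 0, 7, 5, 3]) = (0 1 6 7 5) (3 8) 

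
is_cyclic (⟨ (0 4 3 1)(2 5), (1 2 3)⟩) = no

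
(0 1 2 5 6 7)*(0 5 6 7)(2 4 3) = (0 1 4 3 2 6)(5 7)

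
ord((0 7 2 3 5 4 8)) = 7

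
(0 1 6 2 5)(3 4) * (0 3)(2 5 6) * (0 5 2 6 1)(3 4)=(1 6 2)(4 5)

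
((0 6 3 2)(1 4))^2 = (0 3)(2 6)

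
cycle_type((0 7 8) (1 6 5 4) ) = 3.4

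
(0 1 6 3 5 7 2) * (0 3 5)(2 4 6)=(0 1 2 3)(4 6 5 7)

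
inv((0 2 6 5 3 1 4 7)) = (0 7 4 1 3 5 6 2)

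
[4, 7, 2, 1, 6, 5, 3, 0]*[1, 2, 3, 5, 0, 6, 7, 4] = [0, 4, 3, 2, 7, 6, 5, 1]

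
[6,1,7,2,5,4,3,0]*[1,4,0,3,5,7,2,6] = [2,4,6,0,7,5,3,1]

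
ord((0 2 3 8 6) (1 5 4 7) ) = 20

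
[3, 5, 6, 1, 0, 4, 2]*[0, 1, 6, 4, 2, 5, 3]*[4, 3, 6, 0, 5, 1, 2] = [5, 1, 0, 3, 4, 6, 2]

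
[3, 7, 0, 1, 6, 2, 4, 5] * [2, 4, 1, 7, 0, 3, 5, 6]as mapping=[0→7, 1→6, 2→2, 3→4, 4→5, 5→1, 6→0, 7→3]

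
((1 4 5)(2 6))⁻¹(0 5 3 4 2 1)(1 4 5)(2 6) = (0 1 3 5 6 4)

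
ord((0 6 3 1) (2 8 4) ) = 12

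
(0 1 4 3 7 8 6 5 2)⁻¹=(0 2 5 6 8 7 3 4 1)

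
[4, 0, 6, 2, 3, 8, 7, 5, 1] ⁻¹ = [1, 8, 3, 4, 0, 7, 2, 6, 5] 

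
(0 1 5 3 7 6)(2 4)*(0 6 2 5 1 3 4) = (0 3 7 2)(4 5)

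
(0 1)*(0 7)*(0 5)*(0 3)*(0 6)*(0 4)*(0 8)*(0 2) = (0 1 7 5 3 6 4 8 2) 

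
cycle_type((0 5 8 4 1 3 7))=7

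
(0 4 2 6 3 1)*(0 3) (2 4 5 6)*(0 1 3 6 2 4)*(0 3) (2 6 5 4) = (0 4 3) (1 5 6) 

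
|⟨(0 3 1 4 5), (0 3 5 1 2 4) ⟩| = 720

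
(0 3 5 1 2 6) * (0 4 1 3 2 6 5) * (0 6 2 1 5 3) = (0 1 2 3 6 4 5)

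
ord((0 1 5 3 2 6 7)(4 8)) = 14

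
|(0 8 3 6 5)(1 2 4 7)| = 20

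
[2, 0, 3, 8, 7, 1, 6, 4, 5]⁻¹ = [1, 5, 0, 2, 7, 8, 6, 4, 3]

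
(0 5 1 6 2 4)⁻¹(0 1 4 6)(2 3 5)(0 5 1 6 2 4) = (0 2 5 6)(1 4 3)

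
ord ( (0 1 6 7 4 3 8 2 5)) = 9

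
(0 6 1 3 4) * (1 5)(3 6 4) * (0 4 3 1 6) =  (0 3 1)(5 6)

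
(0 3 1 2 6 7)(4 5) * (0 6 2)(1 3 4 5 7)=(0 4 7 6 1)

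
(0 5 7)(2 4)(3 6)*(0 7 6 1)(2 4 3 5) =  (0 2 3 1)(5 6)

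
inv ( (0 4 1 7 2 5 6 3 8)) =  (0 8 3 6 5 2 7 1 4)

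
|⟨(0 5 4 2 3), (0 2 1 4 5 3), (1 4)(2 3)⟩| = 720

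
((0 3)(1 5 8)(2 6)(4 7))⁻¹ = (0 3)(1 8 5)(2 6)(4 7)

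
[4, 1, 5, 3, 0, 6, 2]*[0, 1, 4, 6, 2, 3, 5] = [2, 1, 3, 6, 0, 5, 4]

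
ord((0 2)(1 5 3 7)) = 4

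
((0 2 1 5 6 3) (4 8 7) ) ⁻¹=(0 3 6 5 1 2) (4 7 8) 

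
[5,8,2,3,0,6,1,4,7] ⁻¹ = [4,6,2,3,7,0,5,8,1] 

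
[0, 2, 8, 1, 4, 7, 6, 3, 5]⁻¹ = [0, 3, 1, 7, 4, 8, 6, 5, 2]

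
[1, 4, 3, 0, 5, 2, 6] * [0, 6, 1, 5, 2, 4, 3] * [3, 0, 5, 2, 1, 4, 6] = [6, 5, 4, 3, 1, 0, 2]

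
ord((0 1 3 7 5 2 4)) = 7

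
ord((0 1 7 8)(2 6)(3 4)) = 4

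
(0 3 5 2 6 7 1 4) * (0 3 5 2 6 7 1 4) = (0 5 6 1)(2 7 4 3)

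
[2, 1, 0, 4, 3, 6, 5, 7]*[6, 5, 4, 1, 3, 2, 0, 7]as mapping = [0→4, 1→5, 2→6, 3→3, 4→1, 5→0, 6→2, 7→7]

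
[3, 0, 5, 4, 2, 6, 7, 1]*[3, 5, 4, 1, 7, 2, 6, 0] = [1, 3, 2, 7, 4, 6, 0, 5]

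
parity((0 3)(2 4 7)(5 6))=even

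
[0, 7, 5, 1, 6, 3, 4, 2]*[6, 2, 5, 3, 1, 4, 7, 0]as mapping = [0→6, 1→0, 2→4, 3→2, 4→7, 5→3, 6→1, 7→5]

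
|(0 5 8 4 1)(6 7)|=10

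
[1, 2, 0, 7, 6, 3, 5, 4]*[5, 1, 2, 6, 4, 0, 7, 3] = [1, 2, 5, 3, 7, 6, 0, 4]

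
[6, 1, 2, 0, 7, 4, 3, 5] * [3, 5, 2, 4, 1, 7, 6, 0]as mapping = [0→6, 1→5, 2→2, 3→3, 4→0, 5→1, 6→4, 7→7]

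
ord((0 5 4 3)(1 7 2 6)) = 4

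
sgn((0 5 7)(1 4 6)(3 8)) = -1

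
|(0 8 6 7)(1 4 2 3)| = 4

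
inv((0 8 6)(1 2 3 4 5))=(0 6 8)(1 5 4 3 2)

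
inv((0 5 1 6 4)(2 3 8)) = (0 4 6 1 5)(2 8 3)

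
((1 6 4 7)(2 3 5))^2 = (1 4)(2 5 3)(6 7)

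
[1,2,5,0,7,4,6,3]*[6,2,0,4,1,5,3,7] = [2,0,5,6,7,1,3,4]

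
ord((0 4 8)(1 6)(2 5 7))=6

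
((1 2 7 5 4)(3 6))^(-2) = (1 5 2 4 7)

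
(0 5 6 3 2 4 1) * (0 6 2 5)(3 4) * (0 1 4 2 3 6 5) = (0 1 5 3)(2 6)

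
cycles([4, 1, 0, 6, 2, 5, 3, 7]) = (0 4 2)(3 6)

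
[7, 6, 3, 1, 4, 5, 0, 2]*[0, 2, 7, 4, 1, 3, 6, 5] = [5, 6, 4, 2, 1, 3, 0, 7]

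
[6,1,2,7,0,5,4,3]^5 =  [4,1,2,7,6,5,0,3]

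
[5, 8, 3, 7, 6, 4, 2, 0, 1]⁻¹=[7, 8, 6, 2, 5, 0, 4, 3, 1]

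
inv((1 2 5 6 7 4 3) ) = (1 3 4 7 6 5 2) 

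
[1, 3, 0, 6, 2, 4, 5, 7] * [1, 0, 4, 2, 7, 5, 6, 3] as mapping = [0→0, 1→2, 2→1, 3→6, 4→4, 5→7, 6→5, 7→3] 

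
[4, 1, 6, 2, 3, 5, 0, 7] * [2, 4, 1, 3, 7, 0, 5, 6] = [7, 4, 5, 1, 3, 0, 2, 6]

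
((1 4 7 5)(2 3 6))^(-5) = (1 5 7 4)(2 3 6)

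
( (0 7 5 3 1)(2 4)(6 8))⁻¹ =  (0 1 3 5 7)(2 4)(6 8)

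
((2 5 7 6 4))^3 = (2 6 5 4 7)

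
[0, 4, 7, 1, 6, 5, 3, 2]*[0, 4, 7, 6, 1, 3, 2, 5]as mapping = [0→0, 1→1, 2→5, 3→4, 4→2, 5→3, 6→6, 7→7]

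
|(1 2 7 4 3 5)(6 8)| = 6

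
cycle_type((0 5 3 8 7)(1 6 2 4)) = 4.5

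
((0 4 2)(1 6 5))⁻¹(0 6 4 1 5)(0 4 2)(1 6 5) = (1 4 5 2 6)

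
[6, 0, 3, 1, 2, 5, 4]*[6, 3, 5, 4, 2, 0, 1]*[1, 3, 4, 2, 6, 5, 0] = [3, 0, 6, 2, 5, 1, 4]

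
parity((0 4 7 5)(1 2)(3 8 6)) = even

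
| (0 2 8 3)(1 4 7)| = 12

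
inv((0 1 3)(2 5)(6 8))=(0 3 1)(2 5)(6 8)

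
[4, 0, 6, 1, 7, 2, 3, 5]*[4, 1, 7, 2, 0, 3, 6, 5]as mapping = [0→0, 1→4, 2→6, 3→1, 4→5, 5→7, 6→2, 7→3]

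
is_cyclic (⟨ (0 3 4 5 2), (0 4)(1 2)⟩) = no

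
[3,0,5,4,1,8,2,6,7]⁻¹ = [1,4,6,0,3,2,7,8,5]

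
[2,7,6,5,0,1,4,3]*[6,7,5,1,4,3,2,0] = [5,0,2,3,6,7,4,1]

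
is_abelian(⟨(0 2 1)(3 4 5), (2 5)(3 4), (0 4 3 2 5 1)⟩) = no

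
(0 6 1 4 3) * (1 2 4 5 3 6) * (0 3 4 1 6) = (0 6 2 1 5 4)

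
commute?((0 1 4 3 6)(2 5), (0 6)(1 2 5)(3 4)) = no:(0 1 4 3 6)(2 5)*(0 6)(1 2 5)(3 4) = (0 2 1 3), (0 6)(1 2 5)(3 4)*(0 1 4 3 6)(2 5) = (1 5 4 6)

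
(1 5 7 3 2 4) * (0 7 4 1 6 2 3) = (0 7) (1 5 4 6 2) 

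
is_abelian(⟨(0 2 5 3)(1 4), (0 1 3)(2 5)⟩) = no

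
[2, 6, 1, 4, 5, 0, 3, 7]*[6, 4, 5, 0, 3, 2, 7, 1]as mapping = [0→5, 1→7, 2→4, 3→3, 4→2, 5→6, 6→0, 7→1]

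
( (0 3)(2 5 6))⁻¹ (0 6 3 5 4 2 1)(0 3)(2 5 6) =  (0 6 4 5 1 3 2)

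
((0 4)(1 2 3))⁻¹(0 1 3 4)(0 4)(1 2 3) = (0 4 2 1)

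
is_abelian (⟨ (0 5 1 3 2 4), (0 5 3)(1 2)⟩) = no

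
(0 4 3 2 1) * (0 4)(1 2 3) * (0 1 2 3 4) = (0 1)(2 3 4)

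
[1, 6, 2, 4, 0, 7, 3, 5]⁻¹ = [4, 0, 2, 6, 3, 7, 1, 5]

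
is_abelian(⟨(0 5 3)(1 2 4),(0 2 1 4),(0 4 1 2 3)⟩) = no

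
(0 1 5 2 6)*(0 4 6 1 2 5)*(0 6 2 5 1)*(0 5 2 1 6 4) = (0 2 5 6)(1 4)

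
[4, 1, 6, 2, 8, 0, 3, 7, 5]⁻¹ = [5, 1, 3, 6, 0, 8, 2, 7, 4]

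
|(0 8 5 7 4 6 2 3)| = 8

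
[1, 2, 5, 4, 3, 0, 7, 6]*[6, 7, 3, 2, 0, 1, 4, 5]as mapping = [0→7, 1→3, 2→1, 3→0, 4→2, 5→6, 6→5, 7→4]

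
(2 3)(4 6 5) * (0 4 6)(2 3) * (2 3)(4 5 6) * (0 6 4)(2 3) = (0 5)(4 6)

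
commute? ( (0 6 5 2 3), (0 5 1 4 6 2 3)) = no: (0 6 5 2 3)*(0 5 1 4 6 2 3) = (0 2)(1 4 6)(3 5), (0 5 1 4 6 2 3)*(0 6 5 2 3) = (0 2)(1 4 5)(3 6)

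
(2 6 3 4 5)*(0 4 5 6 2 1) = (0 4 6 3 5 1)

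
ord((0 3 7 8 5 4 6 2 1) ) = 9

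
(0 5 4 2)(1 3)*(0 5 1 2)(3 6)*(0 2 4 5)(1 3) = (0 3 4 2)(1 6)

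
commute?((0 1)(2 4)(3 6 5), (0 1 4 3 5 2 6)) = no:(0 1)(2 4)(3 6 5) * (0 1 4 3 5 2 6) = (0 4 6 2 3), (0 1 4 3 5 2 6) * (0 1)(2 4)(3 6 5) = (1 2 5 4 6)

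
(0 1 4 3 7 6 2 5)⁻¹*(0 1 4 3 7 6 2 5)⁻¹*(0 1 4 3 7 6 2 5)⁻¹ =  (0 6 4 5 7 1 2 3)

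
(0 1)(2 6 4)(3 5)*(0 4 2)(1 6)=(0 6 2 1 4)(3 5)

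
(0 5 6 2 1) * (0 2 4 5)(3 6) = (1 2)(3 6 4 5)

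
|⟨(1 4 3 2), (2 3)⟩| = 24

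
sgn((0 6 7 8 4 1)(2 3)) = 1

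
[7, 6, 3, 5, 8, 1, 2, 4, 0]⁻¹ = [8, 5, 6, 2, 7, 3, 1, 0, 4]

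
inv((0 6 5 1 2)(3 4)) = (0 2 1 5 6)(3 4)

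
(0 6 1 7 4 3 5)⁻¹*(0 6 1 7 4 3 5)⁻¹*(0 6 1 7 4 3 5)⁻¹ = (0 4 6 3 1 5 7)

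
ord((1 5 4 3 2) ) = 5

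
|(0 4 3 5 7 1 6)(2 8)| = 14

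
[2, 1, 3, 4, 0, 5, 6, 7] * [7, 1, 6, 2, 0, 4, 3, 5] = [6, 1, 2, 0, 7, 4, 3, 5]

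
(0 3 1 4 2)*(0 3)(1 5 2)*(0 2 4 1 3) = (0 2)(3 5 4)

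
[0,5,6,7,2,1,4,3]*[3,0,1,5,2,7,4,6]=[3,7,4,6,1,0,2,5]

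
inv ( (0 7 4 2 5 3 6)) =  (0 6 3 5 2 4 7)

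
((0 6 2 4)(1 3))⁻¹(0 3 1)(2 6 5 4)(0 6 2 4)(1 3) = (0 4 2 5)(1 3 6)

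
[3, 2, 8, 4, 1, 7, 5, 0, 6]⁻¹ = [7, 4, 1, 0, 3, 6, 8, 5, 2]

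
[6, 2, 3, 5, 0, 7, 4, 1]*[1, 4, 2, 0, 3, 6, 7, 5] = [7, 2, 0, 6, 1, 5, 3, 4] 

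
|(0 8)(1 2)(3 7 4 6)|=4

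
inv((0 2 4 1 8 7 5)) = (0 5 7 8 1 4 2)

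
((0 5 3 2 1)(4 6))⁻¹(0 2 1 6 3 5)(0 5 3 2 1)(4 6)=(0 4 2 3 5 1)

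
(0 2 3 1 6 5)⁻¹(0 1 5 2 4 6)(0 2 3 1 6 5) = (0 3 4 5 2 6)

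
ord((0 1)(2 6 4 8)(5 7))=4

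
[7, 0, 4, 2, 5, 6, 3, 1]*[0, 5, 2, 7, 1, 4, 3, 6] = [6, 0, 1, 2, 4, 3, 7, 5]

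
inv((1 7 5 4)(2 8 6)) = (1 4 5 7)(2 6 8)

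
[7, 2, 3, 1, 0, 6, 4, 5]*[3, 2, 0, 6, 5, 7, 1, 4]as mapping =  [0→4, 1→0, 2→6, 3→2, 4→3, 5→1, 6→5, 7→7]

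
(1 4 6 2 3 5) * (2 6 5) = (1 4 5)(2 3)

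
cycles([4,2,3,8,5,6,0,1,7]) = (0 4 5 6)(1 2 3 8 7)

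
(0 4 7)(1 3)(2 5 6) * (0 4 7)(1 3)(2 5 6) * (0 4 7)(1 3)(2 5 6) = (1 3)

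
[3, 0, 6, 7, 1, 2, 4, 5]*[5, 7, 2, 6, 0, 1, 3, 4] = [6, 5, 3, 4, 7, 2, 0, 1]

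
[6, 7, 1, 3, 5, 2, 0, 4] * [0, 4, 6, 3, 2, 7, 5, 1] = [5, 1, 4, 3, 7, 6, 0, 2]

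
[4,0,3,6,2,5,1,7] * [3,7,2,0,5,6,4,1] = [5,3,0,4,2,6,7,1]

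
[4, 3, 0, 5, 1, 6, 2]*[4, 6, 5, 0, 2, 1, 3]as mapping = [0→2, 1→0, 2→4, 3→1, 4→6, 5→3, 6→5]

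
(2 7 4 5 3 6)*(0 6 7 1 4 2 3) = (0 6 3 7 2 1 4 5)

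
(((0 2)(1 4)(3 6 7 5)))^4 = ()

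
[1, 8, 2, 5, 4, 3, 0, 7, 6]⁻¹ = [6, 0, 2, 5, 4, 3, 8, 7, 1]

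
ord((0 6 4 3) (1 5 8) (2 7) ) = 12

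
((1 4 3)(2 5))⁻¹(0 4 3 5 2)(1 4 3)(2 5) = (0 3 1 2 5)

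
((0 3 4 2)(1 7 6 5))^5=(0 3 4 2)(1 7 6 5)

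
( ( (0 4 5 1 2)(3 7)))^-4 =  (0 4 5 1 2)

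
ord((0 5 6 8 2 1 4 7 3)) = 9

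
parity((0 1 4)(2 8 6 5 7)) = even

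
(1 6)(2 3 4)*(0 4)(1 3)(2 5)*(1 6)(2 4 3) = (0 3)(2 6)(4 5)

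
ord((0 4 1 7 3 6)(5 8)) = 6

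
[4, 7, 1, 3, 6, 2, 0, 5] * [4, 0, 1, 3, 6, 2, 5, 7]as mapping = [0→6, 1→7, 2→0, 3→3, 4→5, 5→1, 6→4, 7→2]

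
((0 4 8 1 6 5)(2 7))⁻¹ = (0 5 6 1 8 4)(2 7)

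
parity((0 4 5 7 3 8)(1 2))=even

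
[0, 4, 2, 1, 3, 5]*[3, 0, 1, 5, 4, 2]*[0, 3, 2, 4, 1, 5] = [4, 1, 3, 0, 5, 2]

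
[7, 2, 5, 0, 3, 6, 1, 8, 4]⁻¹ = [3, 6, 1, 4, 8, 2, 5, 0, 7]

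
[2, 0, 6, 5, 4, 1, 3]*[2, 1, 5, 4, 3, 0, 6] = [5, 2, 6, 0, 3, 1, 4]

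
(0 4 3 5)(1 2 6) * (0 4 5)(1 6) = (0 5 4 3)(1 2)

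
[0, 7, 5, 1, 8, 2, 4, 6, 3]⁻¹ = [0, 3, 5, 8, 6, 2, 7, 1, 4]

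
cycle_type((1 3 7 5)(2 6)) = 2.4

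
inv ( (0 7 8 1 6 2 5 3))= (0 3 5 2 6 1 8 7)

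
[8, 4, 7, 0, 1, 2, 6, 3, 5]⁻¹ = [3, 4, 5, 7, 1, 8, 6, 2, 0]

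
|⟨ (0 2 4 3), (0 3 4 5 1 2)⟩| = 720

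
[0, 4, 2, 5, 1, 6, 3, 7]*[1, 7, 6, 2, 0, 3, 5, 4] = [1, 0, 6, 3, 7, 5, 2, 4]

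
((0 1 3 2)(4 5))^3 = (0 2 3 1)(4 5)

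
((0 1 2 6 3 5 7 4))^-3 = (0 5 2 4 3 1 7 6)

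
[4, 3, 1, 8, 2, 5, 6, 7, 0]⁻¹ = [8, 2, 4, 1, 0, 5, 6, 7, 3]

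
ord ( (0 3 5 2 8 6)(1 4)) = 6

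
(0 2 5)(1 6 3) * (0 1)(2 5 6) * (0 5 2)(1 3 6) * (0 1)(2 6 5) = (0 6 5 3 2)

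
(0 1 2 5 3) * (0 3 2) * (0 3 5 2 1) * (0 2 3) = (0 2 3 5 1)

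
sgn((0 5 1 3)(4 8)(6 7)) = -1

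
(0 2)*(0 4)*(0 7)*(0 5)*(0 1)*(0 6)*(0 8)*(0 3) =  (0 2 4 7 5 1 6 8 3)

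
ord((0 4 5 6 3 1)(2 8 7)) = 6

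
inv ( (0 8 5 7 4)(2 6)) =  (0 4 7 5 8)(2 6)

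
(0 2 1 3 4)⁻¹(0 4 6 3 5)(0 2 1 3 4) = (0 6 4 5 2)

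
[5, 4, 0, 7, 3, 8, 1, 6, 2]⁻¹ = [2, 6, 8, 4, 1, 0, 7, 3, 5]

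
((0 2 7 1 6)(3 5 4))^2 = (0 7 6 2 1)(3 4 5)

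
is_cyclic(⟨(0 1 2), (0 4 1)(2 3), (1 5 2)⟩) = no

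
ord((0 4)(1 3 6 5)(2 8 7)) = 12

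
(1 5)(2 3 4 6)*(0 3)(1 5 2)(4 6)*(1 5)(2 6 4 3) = (0 2)(1 6 5)(3 4)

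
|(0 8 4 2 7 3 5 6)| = 8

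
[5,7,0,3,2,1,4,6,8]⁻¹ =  [2,5,4,3,6,0,7,1,8]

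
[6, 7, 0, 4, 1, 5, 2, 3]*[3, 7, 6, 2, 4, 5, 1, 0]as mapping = [0→1, 1→0, 2→3, 3→4, 4→7, 5→5, 6→6, 7→2]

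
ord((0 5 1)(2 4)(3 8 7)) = 6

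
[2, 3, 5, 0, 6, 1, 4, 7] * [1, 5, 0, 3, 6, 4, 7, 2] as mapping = [0→0, 1→3, 2→4, 3→1, 4→7, 5→5, 6→6, 7→2] 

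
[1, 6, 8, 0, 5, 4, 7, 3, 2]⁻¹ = [3, 0, 8, 7, 5, 4, 1, 6, 2]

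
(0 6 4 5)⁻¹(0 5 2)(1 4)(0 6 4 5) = (0 2 6)(1 5)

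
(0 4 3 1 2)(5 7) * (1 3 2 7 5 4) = (0 1 7 4 2)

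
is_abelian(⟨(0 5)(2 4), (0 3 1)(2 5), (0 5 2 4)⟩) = no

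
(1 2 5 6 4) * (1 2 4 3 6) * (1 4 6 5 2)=(1 6 3 5 4)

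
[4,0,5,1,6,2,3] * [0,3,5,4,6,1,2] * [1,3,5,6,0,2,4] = [4,1,3,6,5,2,0]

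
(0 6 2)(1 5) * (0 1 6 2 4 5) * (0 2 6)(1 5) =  (0 6 4 1 2 5)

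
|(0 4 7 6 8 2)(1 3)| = 6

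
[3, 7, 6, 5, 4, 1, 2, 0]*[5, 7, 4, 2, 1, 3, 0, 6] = [2, 6, 0, 3, 1, 7, 4, 5]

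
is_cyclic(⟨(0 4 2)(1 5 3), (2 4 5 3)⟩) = no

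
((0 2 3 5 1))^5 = ()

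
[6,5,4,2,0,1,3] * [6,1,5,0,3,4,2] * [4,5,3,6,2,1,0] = [3,2,6,1,0,5,4]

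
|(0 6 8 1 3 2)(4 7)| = 6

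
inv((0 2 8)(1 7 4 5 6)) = (0 8 2)(1 6 5 4 7)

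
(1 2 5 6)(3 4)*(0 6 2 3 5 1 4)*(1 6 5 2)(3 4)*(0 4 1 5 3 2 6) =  (0 3 4 6 2)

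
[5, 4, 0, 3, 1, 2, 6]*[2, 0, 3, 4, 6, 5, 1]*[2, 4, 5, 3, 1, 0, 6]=[0, 6, 5, 1, 2, 3, 4]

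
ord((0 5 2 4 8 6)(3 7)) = 6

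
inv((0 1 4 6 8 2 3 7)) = (0 7 3 2 8 6 4 1)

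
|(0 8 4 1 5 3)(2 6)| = 6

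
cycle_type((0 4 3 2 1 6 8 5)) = 8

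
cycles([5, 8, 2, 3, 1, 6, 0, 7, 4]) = (0 5 6)(1 8 4)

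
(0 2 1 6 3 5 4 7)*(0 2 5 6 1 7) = (0 5 4)(2 7)(3 6)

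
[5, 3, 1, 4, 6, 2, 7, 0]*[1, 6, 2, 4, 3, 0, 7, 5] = [0, 4, 6, 3, 7, 2, 5, 1]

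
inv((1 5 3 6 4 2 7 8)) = (1 8 7 2 4 6 3 5)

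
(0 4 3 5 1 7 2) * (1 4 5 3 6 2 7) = (0 5 4 6 2) 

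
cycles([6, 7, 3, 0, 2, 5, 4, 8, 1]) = (0 6 4 2 3) (1 7 8) 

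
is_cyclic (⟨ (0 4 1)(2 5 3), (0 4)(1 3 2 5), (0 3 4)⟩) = no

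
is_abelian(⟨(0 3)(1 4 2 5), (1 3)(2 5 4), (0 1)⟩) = no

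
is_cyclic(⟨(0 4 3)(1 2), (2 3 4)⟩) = no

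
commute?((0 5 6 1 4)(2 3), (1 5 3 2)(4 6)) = no:(0 5 6 1 4)(2 3)*(1 5 3 2)(4 6) = (0 3 1 6 5 4), (1 5 3 2)(4 6)*(0 5 6 1 4)(2 3) = (0 5 2 4 1 6)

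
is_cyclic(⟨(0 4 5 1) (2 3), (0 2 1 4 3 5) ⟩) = no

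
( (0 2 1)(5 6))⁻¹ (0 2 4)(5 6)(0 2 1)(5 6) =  (1 4 2)(5 6)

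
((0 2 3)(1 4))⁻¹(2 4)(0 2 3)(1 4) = (1 3)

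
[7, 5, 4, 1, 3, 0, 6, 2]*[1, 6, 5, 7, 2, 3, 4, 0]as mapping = [0→0, 1→3, 2→2, 3→6, 4→7, 5→1, 6→4, 7→5]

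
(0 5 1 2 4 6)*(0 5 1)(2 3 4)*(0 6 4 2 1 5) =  (0 5 6)(1 3 2)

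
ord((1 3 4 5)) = 4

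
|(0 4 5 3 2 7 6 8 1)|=9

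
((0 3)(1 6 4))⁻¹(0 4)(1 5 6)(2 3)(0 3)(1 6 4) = (0 2)(1 3)(4 6 5)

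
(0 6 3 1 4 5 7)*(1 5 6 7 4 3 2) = (0 7)(1 3 5 4 6 2)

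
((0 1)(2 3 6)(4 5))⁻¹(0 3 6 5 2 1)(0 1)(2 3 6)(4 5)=(0 1 6 2 4 3)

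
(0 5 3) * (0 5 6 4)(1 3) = (0 6 4)(1 3 5)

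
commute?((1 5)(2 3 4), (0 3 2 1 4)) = no:(1 5)(2 3 4)*(0 3 2 1 4) = (0 3)(1 5 4), (0 3 2 1 4)*(1 5)(2 3 4) = (0 4)(1 2 5)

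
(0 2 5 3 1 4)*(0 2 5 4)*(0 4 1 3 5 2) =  (0 2 1 4) 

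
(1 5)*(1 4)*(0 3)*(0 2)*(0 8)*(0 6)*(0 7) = (0 3 2 8 6 7)(1 5 4)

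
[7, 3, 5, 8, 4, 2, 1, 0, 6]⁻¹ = [7, 6, 5, 1, 4, 2, 8, 0, 3]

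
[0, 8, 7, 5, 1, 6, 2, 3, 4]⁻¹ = [0, 4, 6, 7, 8, 3, 5, 2, 1]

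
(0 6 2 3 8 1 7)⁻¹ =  (0 7 1 8 3 2 6)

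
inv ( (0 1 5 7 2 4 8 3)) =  (0 3 8 4 2 7 5 1)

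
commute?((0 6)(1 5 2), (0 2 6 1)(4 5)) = no:(0 6)(1 5 2) * (0 2 6 1)(4 5) = (0 1 4 5 6 2), (0 2 6 1)(4 5) * (0 6)(1 5 2) = (0 1 6 5 4 2)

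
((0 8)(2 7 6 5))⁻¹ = (0 8)(2 5 6 7)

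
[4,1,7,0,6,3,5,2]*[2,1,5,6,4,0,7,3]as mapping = [0→4,1→1,2→3,3→2,4→7,5→6,6→0,7→5]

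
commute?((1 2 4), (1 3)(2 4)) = no:(1 2 4)*(1 3)(2 4) = (1 4 3), (1 3)(2 4)*(1 2 4) = (1 3 2)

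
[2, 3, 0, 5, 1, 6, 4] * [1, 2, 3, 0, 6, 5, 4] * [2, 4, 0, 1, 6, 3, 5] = [1, 2, 4, 3, 0, 6, 5]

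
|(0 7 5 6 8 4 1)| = 7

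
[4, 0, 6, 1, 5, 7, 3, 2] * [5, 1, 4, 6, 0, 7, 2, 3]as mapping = [0→0, 1→5, 2→2, 3→1, 4→7, 5→3, 6→6, 7→4]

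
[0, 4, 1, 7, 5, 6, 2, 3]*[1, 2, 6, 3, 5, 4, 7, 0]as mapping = [0→1, 1→5, 2→2, 3→0, 4→4, 5→7, 6→6, 7→3]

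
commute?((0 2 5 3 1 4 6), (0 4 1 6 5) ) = no:(0 2 5 3 1 4 6) * (0 4 1 6 5) = (0 2) (3 6 4 5), (0 4 1 6 5) * (0 2 5 3 1 4 6) = (0 6 3 1) (2 5) 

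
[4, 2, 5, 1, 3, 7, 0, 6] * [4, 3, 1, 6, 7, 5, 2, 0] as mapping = [0→7, 1→1, 2→5, 3→3, 4→6, 5→0, 6→4, 7→2] 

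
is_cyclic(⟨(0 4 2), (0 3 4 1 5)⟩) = no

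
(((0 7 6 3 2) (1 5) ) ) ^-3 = (0 6 2 7 3) (1 5) 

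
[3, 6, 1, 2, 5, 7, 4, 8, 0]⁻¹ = [8, 2, 3, 0, 6, 4, 1, 5, 7]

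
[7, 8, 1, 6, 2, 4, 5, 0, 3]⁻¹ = [7, 2, 4, 8, 5, 6, 3, 0, 1]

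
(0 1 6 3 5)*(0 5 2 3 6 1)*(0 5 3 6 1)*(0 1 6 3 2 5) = (2 3 5)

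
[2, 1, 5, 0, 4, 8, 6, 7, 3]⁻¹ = [3, 1, 0, 8, 4, 2, 6, 7, 5]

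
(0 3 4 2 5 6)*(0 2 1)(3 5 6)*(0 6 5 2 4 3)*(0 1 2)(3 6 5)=(1 5)(2 3 6 4)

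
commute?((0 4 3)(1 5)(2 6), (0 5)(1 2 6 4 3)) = no:(0 4 3)(1 5)(2 6)*(0 5)(1 2 6 4 3) = (0 3 5 2 4 1), (0 5)(1 2 6 4 3)*(0 4 3)(1 5)(2 6) = (0 1 6 3 5 4)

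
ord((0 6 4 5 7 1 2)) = 7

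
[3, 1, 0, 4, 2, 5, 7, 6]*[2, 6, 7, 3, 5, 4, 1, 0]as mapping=[0→3, 1→6, 2→2, 3→5, 4→7, 5→4, 6→0, 7→1]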